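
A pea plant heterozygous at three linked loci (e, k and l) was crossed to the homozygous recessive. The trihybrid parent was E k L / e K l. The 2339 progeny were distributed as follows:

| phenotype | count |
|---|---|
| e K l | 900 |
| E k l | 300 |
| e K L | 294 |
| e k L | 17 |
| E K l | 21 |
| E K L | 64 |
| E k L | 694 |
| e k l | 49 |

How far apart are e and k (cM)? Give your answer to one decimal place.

The two rarest classes, e k L and E K l, are the double crossovers. Comparing them with the parentals, only the e allele has switched, so e is the middle locus and the order is k – e – l.
Crossovers in the k–e interval produce the single-crossover classes E K L and e k l (64 + 49 = 113) plus the double crossovers (38).
RF(k–e) = (113 + 38) / 2339 = 151/2339 = 0.0646 → 6.5 cM.

6.5 cM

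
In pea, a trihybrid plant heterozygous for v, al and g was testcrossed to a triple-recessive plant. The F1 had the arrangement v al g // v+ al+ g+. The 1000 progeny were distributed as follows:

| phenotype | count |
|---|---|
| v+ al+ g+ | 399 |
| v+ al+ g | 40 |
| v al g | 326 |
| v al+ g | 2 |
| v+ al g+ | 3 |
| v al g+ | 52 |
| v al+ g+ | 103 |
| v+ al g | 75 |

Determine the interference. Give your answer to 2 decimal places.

0.72

The two rarest classes, v al+ g and v+ al g+, are the double crossovers. Comparing them with the parentals, only the al allele has switched, so al is the middle locus and the order is g – al – v.
g–al: (92 + 5)/1000 = 0.0970; al–v: (178 + 5)/1000 = 0.1830.
Expected DCO frequency = 0.0970 × 0.1830 ≈ 0.01775; observed = 5/1000 ≈ 0.00500.
Coefficient of coincidence = 0.00500/0.01775 ≈ 0.28; interference = 1 − 0.28 = 0.72.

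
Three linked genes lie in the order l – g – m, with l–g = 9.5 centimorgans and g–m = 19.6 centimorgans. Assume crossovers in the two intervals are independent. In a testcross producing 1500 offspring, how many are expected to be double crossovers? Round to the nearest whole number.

28

Map distances give recombination frequencies of 0.095 and 0.196 for the two intervals.
With no interference, expected double-crossover frequency = 0.095 × 0.196 = 0.01862.
Expected number = 0.01862 × 1500 = 27.93 ≈ 28.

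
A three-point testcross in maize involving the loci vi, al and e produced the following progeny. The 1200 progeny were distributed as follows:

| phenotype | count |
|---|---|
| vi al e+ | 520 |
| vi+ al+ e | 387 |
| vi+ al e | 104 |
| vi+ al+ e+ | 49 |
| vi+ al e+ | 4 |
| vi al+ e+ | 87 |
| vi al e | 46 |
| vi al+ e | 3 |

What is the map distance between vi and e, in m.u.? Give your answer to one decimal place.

The two most frequent reciprocal classes, vi al e+ and vi+ al+ e, are the parental types, so the F1 was vi al e+ / vi+ al+ e.
The two rarest classes, vi+ al e+ and vi al+ e, are the double crossovers. Comparing them with the parentals, only the vi allele has switched, so vi is the middle locus and the order is e – vi – al.
Crossovers in the e–vi interval produce the single-crossover classes vi al e and vi+ al+ e+ (46 + 49 = 95) plus the double crossovers (7).
RF(e–vi) = (95 + 7) / 1200 = 102/1200 = 0.0850 → 8.5 m.u.

8.5 m.u.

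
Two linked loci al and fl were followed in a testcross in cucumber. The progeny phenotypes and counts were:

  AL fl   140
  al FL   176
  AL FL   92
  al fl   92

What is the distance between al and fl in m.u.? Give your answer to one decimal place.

The two most frequent classes, AL fl (140) and al FL (176), are the parental types, so the F1 was AL fl / al FL.
The recombinant classes are AL FL and al fl: 92 + 92 = 184.
Recombination frequency = 184/500 = 0.3680 ≈ 36.8%, i.e. 36.8 m.u.

36.8 m.u.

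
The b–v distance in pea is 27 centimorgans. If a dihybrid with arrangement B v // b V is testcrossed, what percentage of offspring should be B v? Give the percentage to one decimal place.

36.5%

A map distance of 27 centimorgans corresponds to a recombination frequency of 0.270.
The F1 is B v / b V, so B v is a parental gamete class with expected frequency (1 − r)/2 = 0.730/2 = 0.3650.
That is 0.3650 = 36.5% of the progeny.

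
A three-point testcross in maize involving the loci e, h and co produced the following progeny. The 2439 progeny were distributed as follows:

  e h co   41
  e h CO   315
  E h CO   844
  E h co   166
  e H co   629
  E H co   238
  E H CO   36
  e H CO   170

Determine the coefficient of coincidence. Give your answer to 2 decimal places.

The two most frequent reciprocal classes, e H co and E h CO, are the parental types, so the F1 was e H co / E h CO.
The two rarest classes, e h co and E H CO, are the double crossovers. Comparing them with the parentals, only the h allele has switched, so h is the middle locus and the order is co – h – e.
co–h: (336 + 77)/2439 = 0.1693; h–e: (553 + 77)/2439 = 0.2583.
Expected DCO frequency = 0.1693 × 0.2583 ≈ 0.04373; observed = 77/2439 ≈ 0.03157.
Coefficient of coincidence = 0.03157/0.04373 ≈ 0.72.

0.72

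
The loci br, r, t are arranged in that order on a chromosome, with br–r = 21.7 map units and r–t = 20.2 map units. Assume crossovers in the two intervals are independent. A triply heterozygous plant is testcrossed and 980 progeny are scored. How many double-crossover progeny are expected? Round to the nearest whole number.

Map distances give recombination frequencies of 0.217 and 0.202 for the two intervals.
With no interference, expected double-crossover frequency = 0.217 × 0.202 = 0.04383.
Expected number = 0.04383 × 980 = 42.96 ≈ 43.

43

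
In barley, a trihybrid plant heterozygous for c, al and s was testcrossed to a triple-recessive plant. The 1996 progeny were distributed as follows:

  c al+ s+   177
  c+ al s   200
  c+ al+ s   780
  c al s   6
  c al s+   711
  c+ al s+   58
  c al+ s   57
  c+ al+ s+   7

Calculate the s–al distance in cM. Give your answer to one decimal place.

The two most frequent reciprocal classes, c+ al+ s and c al s+, are the parental types, so the F1 was c+ al+ s / c al s+.
The two rarest classes, c+ al+ s+ and c al s, are the double crossovers. Comparing them with the parentals, only the s allele has switched, so s is the middle locus and the order is c – s – al.
Crossovers in the s–al interval produce the single-crossover classes c+ al s and c al+ s+ (200 + 177 = 377) plus the double crossovers (13).
RF(s–al) = (377 + 13) / 1996 = 390/1996 = 0.1954 → 19.5 cM.

19.5 cM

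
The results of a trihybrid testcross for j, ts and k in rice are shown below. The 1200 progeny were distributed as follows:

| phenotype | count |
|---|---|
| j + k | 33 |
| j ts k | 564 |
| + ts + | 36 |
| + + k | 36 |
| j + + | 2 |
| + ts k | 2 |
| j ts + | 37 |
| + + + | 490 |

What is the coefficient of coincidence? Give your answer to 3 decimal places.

0.854

The two most frequent reciprocal classes, j ts k and + + +, are the parental types, so the F1 was j ts k / + + +.
The two rarest classes, + ts k and j + +, are the double crossovers. Comparing them with the parentals, only the j allele has switched, so j is the middle locus and the order is ts – j – k.
ts–j: (69 + 4)/1200 = 0.0608; j–k: (73 + 4)/1200 = 0.0642.
Expected DCO frequency = 0.0608 × 0.0642 ≈ 0.00390; observed = 4/1200 ≈ 0.00333.
Coefficient of coincidence = 0.00333/0.00390 ≈ 0.854.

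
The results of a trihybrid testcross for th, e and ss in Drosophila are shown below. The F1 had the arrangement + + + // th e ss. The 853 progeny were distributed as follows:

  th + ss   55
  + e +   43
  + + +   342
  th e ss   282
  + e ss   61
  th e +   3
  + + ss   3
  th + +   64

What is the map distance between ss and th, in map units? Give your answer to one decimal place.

15.4 map units

The two rarest classes, + + ss and th e +, are the double crossovers. Comparing them with the parentals, only the ss allele has switched, so ss is the middle locus and the order is th – ss – e.
Crossovers in the th–ss interval produce the single-crossover classes th + + and + e ss (64 + 61 = 125) plus the double crossovers (6).
RF(th–ss) = (125 + 6) / 853 = 131/853 = 0.1536 → 15.4 map units.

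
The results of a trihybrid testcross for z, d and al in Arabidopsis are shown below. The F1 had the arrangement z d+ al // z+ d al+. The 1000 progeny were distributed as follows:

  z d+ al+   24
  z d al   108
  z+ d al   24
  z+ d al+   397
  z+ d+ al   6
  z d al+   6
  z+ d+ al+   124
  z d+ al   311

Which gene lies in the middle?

The two rarest classes, z+ d+ al and z d al+, are the double crossovers. Comparing them with the parentals, only the z allele has switched, so z is the middle locus and the order is d – z – al.

z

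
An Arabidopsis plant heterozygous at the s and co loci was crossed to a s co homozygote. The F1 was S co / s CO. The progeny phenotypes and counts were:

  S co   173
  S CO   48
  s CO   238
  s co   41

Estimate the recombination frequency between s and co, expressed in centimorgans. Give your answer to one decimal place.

The recombinant classes are S CO and s co: 48 + 41 = 89.
Recombination frequency = 89/500 = 0.1780 ≈ 17.8%, i.e. 17.8 centimorgans.

17.8 centimorgans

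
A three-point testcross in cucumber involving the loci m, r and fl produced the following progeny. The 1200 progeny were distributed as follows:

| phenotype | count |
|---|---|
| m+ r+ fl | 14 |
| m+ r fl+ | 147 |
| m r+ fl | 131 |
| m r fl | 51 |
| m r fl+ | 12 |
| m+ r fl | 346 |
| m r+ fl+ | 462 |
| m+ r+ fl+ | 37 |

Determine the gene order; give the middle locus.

r

The two most frequent reciprocal classes, m r+ fl+ and m+ r fl, are the parental types, so the F1 was m r+ fl+ / m+ r fl.
The two rarest classes, m r fl+ and m+ r+ fl, are the double crossovers. Comparing them with the parentals, only the r allele has switched, so r is the middle locus and the order is m – r – fl.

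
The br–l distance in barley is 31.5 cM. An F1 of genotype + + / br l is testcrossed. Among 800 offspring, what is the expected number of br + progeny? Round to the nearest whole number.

A map distance of 31.5 cM corresponds to a recombination frequency of 0.315.
The F1 is + + / br l, so br + is a recombinant gamete class with expected frequency r/2 = 0.315/2 = 0.1575.
Expected number = 0.1575 × 800 = 126.00 ≈ 126.

126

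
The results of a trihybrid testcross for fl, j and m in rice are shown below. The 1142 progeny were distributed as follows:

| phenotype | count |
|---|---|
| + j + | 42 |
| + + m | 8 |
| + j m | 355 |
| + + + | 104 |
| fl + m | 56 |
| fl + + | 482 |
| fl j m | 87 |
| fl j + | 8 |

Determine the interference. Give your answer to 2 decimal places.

The two most frequent reciprocal classes, fl + + and + j m, are the parental types, so the F1 was fl + + / + j m.
The two rarest classes, fl j + and + + m, are the double crossovers. Comparing them with the parentals, only the j allele has switched, so j is the middle locus and the order is fl – j – m.
fl–j: (191 + 16)/1142 = 0.1813; j–m: (98 + 16)/1142 = 0.0998.
Expected DCO frequency = 0.1813 × 0.0998 ≈ 0.01809; observed = 16/1142 ≈ 0.01401.
Coefficient of coincidence = 0.01401/0.01809 ≈ 0.77; interference = 1 − 0.77 = 0.23.

0.23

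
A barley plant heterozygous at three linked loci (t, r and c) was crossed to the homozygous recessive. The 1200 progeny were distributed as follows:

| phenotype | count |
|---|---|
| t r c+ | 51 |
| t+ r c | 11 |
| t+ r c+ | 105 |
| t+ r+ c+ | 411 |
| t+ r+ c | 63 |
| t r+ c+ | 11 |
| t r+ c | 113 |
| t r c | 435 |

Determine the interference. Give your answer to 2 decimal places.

0.19

The two most frequent reciprocal classes, t+ r+ c+ and t r c, are the parental types, so the F1 was t+ r+ c+ / t r c.
The two rarest classes, t r+ c+ and t+ r c, are the double crossovers. Comparing them with the parentals, only the t allele has switched, so t is the middle locus and the order is c – t – r.
c–t: (114 + 22)/1200 = 0.1133; t–r: (218 + 22)/1200 = 0.2000.
Expected DCO frequency = 0.1133 × 0.2000 ≈ 0.02266; observed = 22/1200 ≈ 0.01833.
Coefficient of coincidence = 0.01833/0.02266 ≈ 0.81; interference = 1 − 0.81 = 0.19.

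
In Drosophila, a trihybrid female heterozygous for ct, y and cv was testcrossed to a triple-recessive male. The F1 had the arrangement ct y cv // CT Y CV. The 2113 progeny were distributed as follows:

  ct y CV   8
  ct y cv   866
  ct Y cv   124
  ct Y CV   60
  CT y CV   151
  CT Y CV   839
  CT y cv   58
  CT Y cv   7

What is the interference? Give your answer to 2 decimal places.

0.18

The two rarest classes, ct y CV and CT Y cv, are the double crossovers. Comparing them with the parentals, only the cv allele has switched, so cv is the middle locus and the order is y – cv – ct.
y–cv: (275 + 15)/2113 = 0.1372; cv–ct: (118 + 15)/2113 = 0.0629.
Expected DCO frequency = 0.1372 × 0.0629 ≈ 0.00863; observed = 15/2113 ≈ 0.00710.
Coefficient of coincidence = 0.00710/0.00863 ≈ 0.82; interference = 1 − 0.82 = 0.18.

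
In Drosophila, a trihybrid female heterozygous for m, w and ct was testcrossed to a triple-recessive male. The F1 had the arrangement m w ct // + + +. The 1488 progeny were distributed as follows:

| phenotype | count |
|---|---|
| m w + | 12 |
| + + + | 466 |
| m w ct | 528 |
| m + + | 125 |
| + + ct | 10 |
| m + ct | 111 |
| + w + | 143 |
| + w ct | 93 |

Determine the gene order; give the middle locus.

ct

The two rarest classes, m w + and + + ct, are the double crossovers. Comparing them with the parentals, only the ct allele has switched, so ct is the middle locus and the order is w – ct – m.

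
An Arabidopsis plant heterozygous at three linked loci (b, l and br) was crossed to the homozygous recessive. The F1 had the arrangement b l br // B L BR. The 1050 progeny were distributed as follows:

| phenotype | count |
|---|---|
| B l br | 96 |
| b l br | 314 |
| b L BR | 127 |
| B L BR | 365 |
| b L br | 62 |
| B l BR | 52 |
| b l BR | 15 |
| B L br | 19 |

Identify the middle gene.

br

The two rarest classes, b l BR and B L br, are the double crossovers. Comparing them with the parentals, only the br allele has switched, so br is the middle locus and the order is b – br – l.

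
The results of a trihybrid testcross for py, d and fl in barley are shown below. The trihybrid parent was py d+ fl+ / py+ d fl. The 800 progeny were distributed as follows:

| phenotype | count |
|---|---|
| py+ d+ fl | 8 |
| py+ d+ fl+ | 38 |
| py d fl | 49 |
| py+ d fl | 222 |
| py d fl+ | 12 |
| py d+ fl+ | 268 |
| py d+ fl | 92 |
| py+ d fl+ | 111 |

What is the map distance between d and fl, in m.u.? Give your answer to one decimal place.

The two rarest classes, py d fl+ and py+ d+ fl, are the double crossovers. Comparing them with the parentals, only the d allele has switched, so d is the middle locus and the order is py – d – fl.
Crossovers in the d–fl interval produce the single-crossover classes py d+ fl and py+ d fl+ (92 + 111 = 203) plus the double crossovers (20).
RF(d–fl) = (203 + 20) / 800 = 223/800 = 0.2787 → 27.9 m.u.

27.9 m.u.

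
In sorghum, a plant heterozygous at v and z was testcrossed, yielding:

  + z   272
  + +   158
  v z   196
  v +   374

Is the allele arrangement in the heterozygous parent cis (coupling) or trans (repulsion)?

trans

The two most frequent classes are + z (272) and v + (374); these are the parental (non-recombinant) types.
So the F1 carried + z on one chromosome and v + on the other — the recessive alleles are on opposite chromosomes (trans / repulsion).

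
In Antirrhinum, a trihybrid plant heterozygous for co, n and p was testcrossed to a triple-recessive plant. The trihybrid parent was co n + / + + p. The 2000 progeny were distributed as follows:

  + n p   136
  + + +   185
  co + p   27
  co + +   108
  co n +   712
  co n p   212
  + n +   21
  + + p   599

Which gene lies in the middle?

co

The two rarest classes, + n + and co + p, are the double crossovers. Comparing them with the parentals, only the co allele has switched, so co is the middle locus and the order is n – co – p.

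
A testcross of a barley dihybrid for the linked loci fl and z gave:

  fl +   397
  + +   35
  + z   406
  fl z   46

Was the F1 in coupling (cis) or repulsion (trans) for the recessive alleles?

The two most frequent classes are + z (406) and fl + (397); these are the parental (non-recombinant) types.
So the F1 carried + z on one chromosome and fl + on the other — the recessive alleles are on opposite chromosomes (trans / repulsion).

trans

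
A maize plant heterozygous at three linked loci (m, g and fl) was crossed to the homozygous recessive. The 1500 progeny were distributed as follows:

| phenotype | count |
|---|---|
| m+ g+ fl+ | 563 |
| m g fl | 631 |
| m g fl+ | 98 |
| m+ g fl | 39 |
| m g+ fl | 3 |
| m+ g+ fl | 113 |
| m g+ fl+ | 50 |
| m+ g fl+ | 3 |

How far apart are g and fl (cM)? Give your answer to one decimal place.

The two most frequent reciprocal classes, m g fl and m+ g+ fl+, are the parental types, so the F1 was m g fl / m+ g+ fl+.
The two rarest classes, m g+ fl and m+ g fl+, are the double crossovers. Comparing them with the parentals, only the g allele has switched, so g is the middle locus and the order is m – g – fl.
Crossovers in the g–fl interval produce the single-crossover classes m g fl+ and m+ g+ fl (98 + 113 = 211) plus the double crossovers (6).
RF(g–fl) = (211 + 6) / 1500 = 217/1500 = 0.1447 → 14.5 cM.

14.5 cM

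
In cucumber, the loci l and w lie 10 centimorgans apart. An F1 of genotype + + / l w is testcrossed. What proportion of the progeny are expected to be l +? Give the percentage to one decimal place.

A map distance of 10 centimorgans corresponds to a recombination frequency of 0.100.
The F1 is + + / l w, so l + is a recombinant gamete class with expected frequency r/2 = 0.100/2 = 0.0500.
That is 0.0500 = 5.0% of the progeny.

5.0%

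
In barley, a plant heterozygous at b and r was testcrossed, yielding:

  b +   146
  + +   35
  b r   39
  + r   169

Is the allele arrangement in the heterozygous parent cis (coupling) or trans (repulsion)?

trans

The two most frequent classes are + r (169) and b + (146); these are the parental (non-recombinant) types.
So the F1 carried + r on one chromosome and b + on the other — the recessive alleles are on opposite chromosomes (trans / repulsion).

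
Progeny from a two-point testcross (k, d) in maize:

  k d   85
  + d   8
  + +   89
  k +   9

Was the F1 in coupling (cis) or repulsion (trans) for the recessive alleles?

cis

The two most frequent classes are + + (89) and k d (85); these are the parental (non-recombinant) types.
So the F1 carried + + on one chromosome and k d on the other — the recessive alleles are on the same chromosome (cis / coupling).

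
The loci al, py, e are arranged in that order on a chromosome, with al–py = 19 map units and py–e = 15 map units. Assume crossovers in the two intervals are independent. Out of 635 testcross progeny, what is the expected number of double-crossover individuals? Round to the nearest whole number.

18

Map distances give recombination frequencies of 0.190 and 0.150 for the two intervals.
With no interference, expected double-crossover frequency = 0.190 × 0.150 = 0.02850.
Expected number = 0.02850 × 635 = 18.10 ≈ 18.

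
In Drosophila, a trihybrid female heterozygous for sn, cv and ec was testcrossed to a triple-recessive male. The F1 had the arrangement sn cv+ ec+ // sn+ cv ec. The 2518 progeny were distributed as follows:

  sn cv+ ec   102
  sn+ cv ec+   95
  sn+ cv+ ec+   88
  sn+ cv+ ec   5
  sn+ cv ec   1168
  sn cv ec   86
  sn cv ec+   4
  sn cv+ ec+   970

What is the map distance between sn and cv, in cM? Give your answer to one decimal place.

The two rarest classes, sn cv ec+ and sn+ cv+ ec, are the double crossovers. Comparing them with the parentals, only the cv allele has switched, so cv is the middle locus and the order is sn – cv – ec.
Crossovers in the sn–cv interval produce the single-crossover classes sn+ cv+ ec+ and sn cv ec (88 + 86 = 174) plus the double crossovers (9).
RF(sn–cv) = (174 + 9) / 2518 = 183/2518 = 0.0727 → 7.3 cM.

7.3 cM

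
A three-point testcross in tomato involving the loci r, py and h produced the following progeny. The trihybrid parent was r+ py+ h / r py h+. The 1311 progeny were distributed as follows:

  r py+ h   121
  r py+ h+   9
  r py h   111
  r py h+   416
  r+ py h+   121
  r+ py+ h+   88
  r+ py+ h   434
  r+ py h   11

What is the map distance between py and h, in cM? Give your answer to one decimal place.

The two rarest classes, r+ py h and r py+ h+, are the double crossovers. Comparing them with the parentals, only the py allele has switched, so py is the middle locus and the order is r – py – h.
Crossovers in the py–h interval produce the single-crossover classes r+ py+ h+ and r py h (88 + 111 = 199) plus the double crossovers (20).
RF(py–h) = (199 + 20) / 1311 = 219/1311 = 0.1670 → 16.7 cM.

16.7 cM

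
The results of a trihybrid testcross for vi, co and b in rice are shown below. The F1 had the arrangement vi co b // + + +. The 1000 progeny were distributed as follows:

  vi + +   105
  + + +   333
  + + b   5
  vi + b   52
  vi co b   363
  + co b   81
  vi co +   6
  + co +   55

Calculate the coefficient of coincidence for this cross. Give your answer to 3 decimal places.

The two rarest classes, vi co + and + + b, are the double crossovers. Comparing them with the parentals, only the b allele has switched, so b is the middle locus and the order is co – b – vi.
co–b: (107 + 11)/1000 = 0.1180; b–vi: (186 + 11)/1000 = 0.1970.
Expected DCO frequency = 0.1180 × 0.1970 ≈ 0.02325; observed = 11/1000 ≈ 0.01100.
Coefficient of coincidence = 0.01100/0.02325 ≈ 0.473.

0.473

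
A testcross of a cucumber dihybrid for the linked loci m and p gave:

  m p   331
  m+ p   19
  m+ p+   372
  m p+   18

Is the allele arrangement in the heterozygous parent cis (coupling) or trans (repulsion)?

The two most frequent classes are m+ p+ (372) and m p (331); these are the parental (non-recombinant) types.
So the F1 carried m+ p+ on one chromosome and m p on the other — the recessive alleles are on the same chromosome (cis / coupling).

cis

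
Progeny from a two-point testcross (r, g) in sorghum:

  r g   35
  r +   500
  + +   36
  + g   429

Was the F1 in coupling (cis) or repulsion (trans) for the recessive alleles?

The two most frequent classes are + g (429) and r + (500); these are the parental (non-recombinant) types.
So the F1 carried + g on one chromosome and r + on the other — the recessive alleles are on opposite chromosomes (trans / repulsion).

trans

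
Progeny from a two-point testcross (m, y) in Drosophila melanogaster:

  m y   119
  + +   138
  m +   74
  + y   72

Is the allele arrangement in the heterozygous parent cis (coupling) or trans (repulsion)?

The two most frequent classes are + + (138) and m y (119); these are the parental (non-recombinant) types.
So the F1 carried + + on one chromosome and m y on the other — the recessive alleles are on the same chromosome (cis / coupling).

cis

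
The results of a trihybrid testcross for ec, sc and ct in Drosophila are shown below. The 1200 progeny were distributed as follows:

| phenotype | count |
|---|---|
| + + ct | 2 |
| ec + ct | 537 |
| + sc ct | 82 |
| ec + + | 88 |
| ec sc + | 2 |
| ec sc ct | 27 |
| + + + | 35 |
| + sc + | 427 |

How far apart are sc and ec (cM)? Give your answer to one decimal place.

The two most frequent reciprocal classes, + sc + and ec + ct, are the parental types, so the F1 was + sc + / ec + ct.
The two rarest classes, ec sc + and + + ct, are the double crossovers. Comparing them with the parentals, only the ec allele has switched, so ec is the middle locus and the order is sc – ec – ct.
Crossovers in the sc–ec interval produce the single-crossover classes + + + and ec sc ct (35 + 27 = 62) plus the double crossovers (4).
RF(sc–ec) = (62 + 4) / 1200 = 66/1200 = 0.0550 → 5.5 cM.

5.5 cM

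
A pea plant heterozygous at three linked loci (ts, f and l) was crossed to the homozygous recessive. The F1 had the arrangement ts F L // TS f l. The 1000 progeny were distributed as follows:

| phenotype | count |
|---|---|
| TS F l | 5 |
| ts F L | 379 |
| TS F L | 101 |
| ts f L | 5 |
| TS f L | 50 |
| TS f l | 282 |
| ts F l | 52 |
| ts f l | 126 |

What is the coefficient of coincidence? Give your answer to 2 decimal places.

0.38

The two rarest classes, ts f L and TS F l, are the double crossovers. Comparing them with the parentals, only the f allele has switched, so f is the middle locus and the order is ts – f – l.
ts–f: (227 + 10)/1000 = 0.2370; f–l: (102 + 10)/1000 = 0.1120.
Expected DCO frequency = 0.2370 × 0.1120 ≈ 0.02654; observed = 10/1000 ≈ 0.01000.
Coefficient of coincidence = 0.01000/0.02654 ≈ 0.38.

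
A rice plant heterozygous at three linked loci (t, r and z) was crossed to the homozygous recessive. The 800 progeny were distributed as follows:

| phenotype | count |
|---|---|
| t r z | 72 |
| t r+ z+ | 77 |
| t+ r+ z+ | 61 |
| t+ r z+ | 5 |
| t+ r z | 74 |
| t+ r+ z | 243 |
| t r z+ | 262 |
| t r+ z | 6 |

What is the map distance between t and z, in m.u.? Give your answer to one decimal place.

18.0 m.u.

The two most frequent reciprocal classes, t r z+ and t+ r+ z, are the parental types, so the F1 was t r z+ / t+ r+ z.
The two rarest classes, t+ r z+ and t r+ z, are the double crossovers. Comparing them with the parentals, only the t allele has switched, so t is the middle locus and the order is r – t – z.
Crossovers in the t–z interval produce the single-crossover classes t r z and t+ r+ z+ (72 + 61 = 133) plus the double crossovers (11).
RF(t–z) = (133 + 11) / 800 = 144/800 = 0.1800 → 18.0 m.u.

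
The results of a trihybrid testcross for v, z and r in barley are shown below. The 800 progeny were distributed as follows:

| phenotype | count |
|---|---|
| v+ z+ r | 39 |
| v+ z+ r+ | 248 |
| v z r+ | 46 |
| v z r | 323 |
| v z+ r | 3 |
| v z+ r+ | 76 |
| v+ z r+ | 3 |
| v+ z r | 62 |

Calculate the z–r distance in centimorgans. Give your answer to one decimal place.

11.4 centimorgans

The two most frequent reciprocal classes, v z r and v+ z+ r+, are the parental types, so the F1 was v z r / v+ z+ r+.
The two rarest classes, v z+ r and v+ z r+, are the double crossovers. Comparing them with the parentals, only the z allele has switched, so z is the middle locus and the order is r – z – v.
Crossovers in the r–z interval produce the single-crossover classes v z r+ and v+ z+ r (46 + 39 = 85) plus the double crossovers (6).
RF(r–z) = (85 + 6) / 800 = 91/800 = 0.1138 → 11.4 centimorgans.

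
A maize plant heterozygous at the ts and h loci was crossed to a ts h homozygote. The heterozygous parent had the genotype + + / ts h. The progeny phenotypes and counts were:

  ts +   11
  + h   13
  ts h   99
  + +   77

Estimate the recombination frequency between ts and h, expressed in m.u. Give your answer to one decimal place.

12.0 m.u.

The recombinant classes are + h and ts +: 13 + 11 = 24.
Recombination frequency = 24/200 = 0.1200 ≈ 12.0%, i.e. 12.0 m.u.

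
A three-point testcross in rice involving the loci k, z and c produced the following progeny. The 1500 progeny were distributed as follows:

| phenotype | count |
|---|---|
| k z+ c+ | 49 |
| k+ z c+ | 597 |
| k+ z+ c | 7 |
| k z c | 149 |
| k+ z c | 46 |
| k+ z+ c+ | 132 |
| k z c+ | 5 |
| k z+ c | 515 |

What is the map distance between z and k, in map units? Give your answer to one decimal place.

19.5 map units

The two most frequent reciprocal classes, k+ z c+ and k z+ c, are the parental types, so the F1 was k+ z c+ / k z+ c.
The two rarest classes, k z c+ and k+ z+ c, are the double crossovers. Comparing them with the parentals, only the k allele has switched, so k is the middle locus and the order is c – k – z.
Crossovers in the k–z interval produce the single-crossover classes k+ z+ c+ and k z c (132 + 149 = 281) plus the double crossovers (12).
RF(k–z) = (281 + 12) / 1500 = 293/1500 = 0.1953 → 19.5 map units.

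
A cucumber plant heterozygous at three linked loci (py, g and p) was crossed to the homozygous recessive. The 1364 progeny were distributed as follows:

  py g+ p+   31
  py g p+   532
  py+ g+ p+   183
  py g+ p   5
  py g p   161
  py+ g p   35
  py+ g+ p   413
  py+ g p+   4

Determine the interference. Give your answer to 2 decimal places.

0.54

The two most frequent reciprocal classes, py+ g+ p and py g p+, are the parental types, so the F1 was py+ g+ p / py g p+.
The two rarest classes, py g+ p and py+ g p+, are the double crossovers. Comparing them with the parentals, only the py allele has switched, so py is the middle locus and the order is p – py – g.
p–py: (344 + 9)/1364 = 0.2588; py–g: (66 + 9)/1364 = 0.0550.
Expected DCO frequency = 0.2588 × 0.0550 ≈ 0.01423; observed = 9/1364 ≈ 0.00660.
Coefficient of coincidence = 0.00660/0.01423 ≈ 0.46; interference = 1 − 0.46 = 0.54.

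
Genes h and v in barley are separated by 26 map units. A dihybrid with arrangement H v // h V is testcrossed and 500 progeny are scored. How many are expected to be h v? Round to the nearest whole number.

65

A map distance of 26 map units corresponds to a recombination frequency of 0.260.
The F1 is H v / h V, so h v is a recombinant gamete class with expected frequency r/2 = 0.260/2 = 0.1300.
Expected number = 0.1300 × 500 = 65.00 ≈ 65.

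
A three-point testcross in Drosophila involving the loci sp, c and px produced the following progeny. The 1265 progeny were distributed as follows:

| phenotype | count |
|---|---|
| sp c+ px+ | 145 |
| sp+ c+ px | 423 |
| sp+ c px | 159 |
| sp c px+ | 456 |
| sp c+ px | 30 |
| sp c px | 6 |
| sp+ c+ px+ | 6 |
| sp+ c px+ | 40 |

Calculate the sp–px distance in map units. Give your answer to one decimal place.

6.5 map units

The two most frequent reciprocal classes, sp c px+ and sp+ c+ px, are the parental types, so the F1 was sp c px+ / sp+ c+ px.
The two rarest classes, sp c px and sp+ c+ px+, are the double crossovers. Comparing them with the parentals, only the px allele has switched, so px is the middle locus and the order is c – px – sp.
Crossovers in the px–sp interval produce the single-crossover classes sp+ c px+ and sp c+ px (40 + 30 = 70) plus the double crossovers (12).
RF(px–sp) = (70 + 12) / 1265 = 82/1265 = 0.0648 → 6.5 map units.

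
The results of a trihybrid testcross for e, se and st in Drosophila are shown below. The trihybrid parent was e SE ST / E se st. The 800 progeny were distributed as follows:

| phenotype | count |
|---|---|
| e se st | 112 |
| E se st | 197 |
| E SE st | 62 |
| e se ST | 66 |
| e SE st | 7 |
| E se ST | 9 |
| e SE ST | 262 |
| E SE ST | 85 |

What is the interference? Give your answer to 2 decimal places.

0.58

The two rarest classes, e SE st and E se ST, are the double crossovers. Comparing them with the parentals, only the st allele has switched, so st is the middle locus and the order is se – st – e.
se–st: (128 + 16)/800 = 0.1800; st–e: (197 + 16)/800 = 0.2662.
Expected DCO frequency = 0.1800 × 0.2662 ≈ 0.04792; observed = 16/800 ≈ 0.02000.
Coefficient of coincidence = 0.02000/0.04792 ≈ 0.42; interference = 1 − 0.42 = 0.58.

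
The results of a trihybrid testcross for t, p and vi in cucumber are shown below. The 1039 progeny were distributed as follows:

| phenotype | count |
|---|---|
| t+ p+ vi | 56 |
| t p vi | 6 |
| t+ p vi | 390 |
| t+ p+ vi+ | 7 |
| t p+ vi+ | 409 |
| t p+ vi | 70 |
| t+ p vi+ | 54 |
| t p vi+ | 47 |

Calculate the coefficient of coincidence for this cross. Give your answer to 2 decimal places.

0.85

The two most frequent reciprocal classes, t p+ vi+ and t+ p vi, are the parental types, so the F1 was t p+ vi+ / t+ p vi.
The two rarest classes, t+ p+ vi+ and t p vi, are the double crossovers. Comparing them with the parentals, only the t allele has switched, so t is the middle locus and the order is vi – t – p.
vi–t: (124 + 13)/1039 = 0.1319; t–p: (103 + 13)/1039 = 0.1116.
Expected DCO frequency = 0.1319 × 0.1116 ≈ 0.01472; observed = 13/1039 ≈ 0.01251.
Coefficient of coincidence = 0.01251/0.01472 ≈ 0.85.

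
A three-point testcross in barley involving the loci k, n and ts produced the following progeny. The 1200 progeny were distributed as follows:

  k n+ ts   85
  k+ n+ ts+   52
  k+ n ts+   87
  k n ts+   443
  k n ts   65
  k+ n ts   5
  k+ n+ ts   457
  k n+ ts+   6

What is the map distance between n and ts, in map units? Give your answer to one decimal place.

10.7 map units

The two most frequent reciprocal classes, k n ts+ and k+ n+ ts, are the parental types, so the F1 was k n ts+ / k+ n+ ts.
The two rarest classes, k n+ ts+ and k+ n ts, are the double crossovers. Comparing them with the parentals, only the n allele has switched, so n is the middle locus and the order is k – n – ts.
Crossovers in the n–ts interval produce the single-crossover classes k n ts and k+ n+ ts+ (65 + 52 = 117) plus the double crossovers (11).
RF(n–ts) = (117 + 11) / 1200 = 128/1200 = 0.1067 → 10.7 map units.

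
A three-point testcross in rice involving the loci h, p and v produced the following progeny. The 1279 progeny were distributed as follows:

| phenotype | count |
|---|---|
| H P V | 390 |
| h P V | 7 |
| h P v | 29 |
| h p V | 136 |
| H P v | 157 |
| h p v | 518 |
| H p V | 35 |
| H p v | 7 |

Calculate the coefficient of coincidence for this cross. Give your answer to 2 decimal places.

0.75

The two most frequent reciprocal classes, H P V and h p v, are the parental types, so the F1 was H P V / h p v.
The two rarest classes, h P V and H p v, are the double crossovers. Comparing them with the parentals, only the h allele has switched, so h is the middle locus and the order is p – h – v.
p–h: (64 + 14)/1279 = 0.0610; h–v: (293 + 14)/1279 = 0.2400.
Expected DCO frequency = 0.0610 × 0.2400 ≈ 0.01464; observed = 14/1279 ≈ 0.01095.
Coefficient of coincidence = 0.01095/0.01464 ≈ 0.75.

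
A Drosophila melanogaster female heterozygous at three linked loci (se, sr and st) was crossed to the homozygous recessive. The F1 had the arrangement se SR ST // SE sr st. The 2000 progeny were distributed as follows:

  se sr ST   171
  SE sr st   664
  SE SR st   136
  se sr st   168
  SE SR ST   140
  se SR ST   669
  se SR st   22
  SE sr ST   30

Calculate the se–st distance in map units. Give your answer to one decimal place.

The two rarest classes, se SR st and SE sr ST, are the double crossovers. Comparing them with the parentals, only the st allele has switched, so st is the middle locus and the order is se – st – sr.
Crossovers in the se–st interval produce the single-crossover classes SE SR ST and se sr st (140 + 168 = 308) plus the double crossovers (52).
RF(se–st) = (308 + 52) / 2000 = 360/2000 = 0.1800 → 18.0 map units.

18.0 map units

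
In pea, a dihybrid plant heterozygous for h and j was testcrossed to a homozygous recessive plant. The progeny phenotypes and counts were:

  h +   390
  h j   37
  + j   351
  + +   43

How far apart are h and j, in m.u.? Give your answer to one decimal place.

9.7 m.u.

The two most frequent classes, + j (351) and h + (390), are the parental types, so the F1 was + j / h +.
The recombinant classes are + + and h j: 43 + 37 = 80.
Recombination frequency = 80/821 = 0.0974 ≈ 9.7%, i.e. 9.7 m.u.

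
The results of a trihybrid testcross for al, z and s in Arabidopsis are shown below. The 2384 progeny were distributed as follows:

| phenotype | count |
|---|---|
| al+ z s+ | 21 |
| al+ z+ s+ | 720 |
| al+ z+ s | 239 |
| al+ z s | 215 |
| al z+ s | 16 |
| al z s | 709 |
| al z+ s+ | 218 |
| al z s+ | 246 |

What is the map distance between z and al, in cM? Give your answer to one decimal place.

19.7 cM

The two most frequent reciprocal classes, al+ z+ s+ and al z s, are the parental types, so the F1 was al+ z+ s+ / al z s.
The two rarest classes, al+ z s+ and al z+ s, are the double crossovers. Comparing them with the parentals, only the z allele has switched, so z is the middle locus and the order is al – z – s.
Crossovers in the al–z interval produce the single-crossover classes al z+ s+ and al+ z s (218 + 215 = 433) plus the double crossovers (37).
RF(al–z) = (433 + 37) / 2384 = 470/2384 = 0.1971 → 19.7 cM.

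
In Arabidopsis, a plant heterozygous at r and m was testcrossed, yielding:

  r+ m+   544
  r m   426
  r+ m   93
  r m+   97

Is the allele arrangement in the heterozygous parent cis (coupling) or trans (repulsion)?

The two most frequent classes are r+ m+ (544) and r m (426); these are the parental (non-recombinant) types.
So the F1 carried r+ m+ on one chromosome and r m on the other — the recessive alleles are on the same chromosome (cis / coupling).

cis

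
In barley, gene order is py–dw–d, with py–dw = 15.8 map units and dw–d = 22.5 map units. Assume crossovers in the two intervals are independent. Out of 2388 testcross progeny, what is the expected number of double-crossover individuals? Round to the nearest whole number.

Map distances give recombination frequencies of 0.158 and 0.225 for the two intervals.
With no interference, expected double-crossover frequency = 0.158 × 0.225 = 0.03555.
Expected number = 0.03555 × 2388 = 84.89 ≈ 85.

85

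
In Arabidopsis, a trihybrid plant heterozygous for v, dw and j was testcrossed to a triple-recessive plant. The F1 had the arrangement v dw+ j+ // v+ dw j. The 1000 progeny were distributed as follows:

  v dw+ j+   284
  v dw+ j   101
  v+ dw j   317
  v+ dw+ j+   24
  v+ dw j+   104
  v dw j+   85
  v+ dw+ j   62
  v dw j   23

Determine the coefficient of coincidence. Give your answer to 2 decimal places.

0.96

The two rarest classes, v+ dw+ j+ and v dw j, are the double crossovers. Comparing them with the parentals, only the v allele has switched, so v is the middle locus and the order is dw – v – j.
dw–v: (147 + 47)/1000 = 0.1940; v–j: (205 + 47)/1000 = 0.2520.
Expected DCO frequency = 0.1940 × 0.2520 ≈ 0.04889; observed = 47/1000 ≈ 0.04700.
Coefficient of coincidence = 0.04700/0.04889 ≈ 0.96.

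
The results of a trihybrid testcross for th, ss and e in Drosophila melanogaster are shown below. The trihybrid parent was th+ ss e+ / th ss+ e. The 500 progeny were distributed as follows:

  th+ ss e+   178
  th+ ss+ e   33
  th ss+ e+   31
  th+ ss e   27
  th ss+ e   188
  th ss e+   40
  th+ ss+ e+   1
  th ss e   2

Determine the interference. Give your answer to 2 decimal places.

0.68

The two rarest classes, th+ ss+ e+ and th ss e, are the double crossovers. Comparing them with the parentals, only the ss allele has switched, so ss is the middle locus and the order is e – ss – th.
e–ss: (58 + 3)/500 = 0.1220; ss–th: (73 + 3)/500 = 0.1520.
Expected DCO frequency = 0.1220 × 0.1520 ≈ 0.01854; observed = 3/500 ≈ 0.00600.
Coefficient of coincidence = 0.00600/0.01854 ≈ 0.32; interference = 1 − 0.32 = 0.68.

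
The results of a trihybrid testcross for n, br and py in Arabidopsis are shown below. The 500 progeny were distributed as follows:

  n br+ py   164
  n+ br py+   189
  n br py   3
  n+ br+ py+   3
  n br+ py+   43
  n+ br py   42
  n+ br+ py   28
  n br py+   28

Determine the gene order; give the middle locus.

br

The two most frequent reciprocal classes, n+ br py+ and n br+ py, are the parental types, so the F1 was n+ br py+ / n br+ py.
The two rarest classes, n+ br+ py+ and n br py, are the double crossovers. Comparing them with the parentals, only the br allele has switched, so br is the middle locus and the order is n – br – py.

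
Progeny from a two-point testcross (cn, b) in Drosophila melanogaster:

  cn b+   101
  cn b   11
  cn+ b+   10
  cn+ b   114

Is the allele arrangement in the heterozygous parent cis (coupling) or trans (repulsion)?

The two most frequent classes are cn+ b (114) and cn b+ (101); these are the parental (non-recombinant) types.
So the F1 carried cn+ b on one chromosome and cn b+ on the other — the recessive alleles are on opposite chromosomes (trans / repulsion).

trans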